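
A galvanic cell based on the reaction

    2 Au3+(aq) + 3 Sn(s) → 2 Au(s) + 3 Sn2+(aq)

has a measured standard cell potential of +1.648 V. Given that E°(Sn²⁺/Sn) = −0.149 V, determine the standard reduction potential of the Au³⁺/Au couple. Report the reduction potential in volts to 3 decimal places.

+1.499 V

In the reaction as written the Au³⁺/Au couple is reduced (cathode) and Sn²⁺/Sn is oxidized (anode), so E°cell = E°(Au³⁺/Au) − E°(Sn²⁺/Sn).
E°(Au³⁺/Au) = E°cell + E°(anode) = +1.648 + (−0.149) = +1.499 V.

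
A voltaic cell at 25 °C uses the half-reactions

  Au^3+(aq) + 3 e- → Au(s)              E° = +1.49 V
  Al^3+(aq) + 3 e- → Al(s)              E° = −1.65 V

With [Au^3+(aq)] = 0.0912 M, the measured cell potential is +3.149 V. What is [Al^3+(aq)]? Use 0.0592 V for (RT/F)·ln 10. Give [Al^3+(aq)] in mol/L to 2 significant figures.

With Au³⁺/Au at the cathode and Al³⁺/Al at the anode, E°cell = +1.49 − (−1.65) = +3.14 V (n = 3).
Since E = E° − (0.0592/n)·log Q, log Q = n(E° − E)/0.0592 = −0.456.
The balanced reaction is Au^3+(aq) + Al(s) → Au(s) + Al^3+(aq), so Q = [Al^3+(aq)] / [Au^3+(aq)].
Substituting the known concentrations and solving, log [Al^3+(aq)] = −1.496 and [Al^3+(aq)] = 0.032 M.

0.032 M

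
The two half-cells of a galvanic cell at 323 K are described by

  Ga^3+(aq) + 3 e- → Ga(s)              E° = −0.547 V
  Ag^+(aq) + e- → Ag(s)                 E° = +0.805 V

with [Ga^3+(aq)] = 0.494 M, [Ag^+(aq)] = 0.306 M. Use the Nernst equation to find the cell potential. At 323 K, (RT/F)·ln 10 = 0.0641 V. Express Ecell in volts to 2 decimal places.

+1.33 V

Since E°(Ag⁺/Ag) > E°(Ga³⁺/Ga), Ag⁺/Ag serves as the cathode.
E°cell = +0.805 − (−0.547) = +1.352 V, with n = 3 electrons transferred.
For the overall reaction 3 Ag^+(aq) + Ga(s) → 3 Ag(s) + Ga^3+(aq), Q = [Ga^3+(aq)] / [Ag^+(aq)]^3 = 17.2, giving log Q = 1.237.
By the Nernst equation, E = +1.352 − (0.0641/3)·(1.237) = +1.33 V.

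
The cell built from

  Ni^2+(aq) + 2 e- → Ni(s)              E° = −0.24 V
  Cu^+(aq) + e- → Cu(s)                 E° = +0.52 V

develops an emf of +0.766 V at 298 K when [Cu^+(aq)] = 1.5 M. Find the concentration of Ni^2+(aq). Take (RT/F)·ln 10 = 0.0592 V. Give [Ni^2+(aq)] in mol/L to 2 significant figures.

1.4 M

The Cu⁺/Cu couple has the larger reduction potential, so it is the cathode: E°cell = +0.52 − (−0.24) = +0.76 V and n = 2.
From the Nernst equation, log Q = n(E° − E)/0.0592 = 2·(+0.76 − (+0.766))/0.0592 = −0.203.
Balancing electrons gives 2 Cu^+(aq) + Ni(s) → 2 Cu(s) + Ni^2+(aq); thus Q = [Ni^2+(aq)] / [Cu^+(aq)]^2.
Substituting the known concentrations and solving, log [Ni^2+(aq)] = 0.149 and [Ni^2+(aq)] = 1.4 M.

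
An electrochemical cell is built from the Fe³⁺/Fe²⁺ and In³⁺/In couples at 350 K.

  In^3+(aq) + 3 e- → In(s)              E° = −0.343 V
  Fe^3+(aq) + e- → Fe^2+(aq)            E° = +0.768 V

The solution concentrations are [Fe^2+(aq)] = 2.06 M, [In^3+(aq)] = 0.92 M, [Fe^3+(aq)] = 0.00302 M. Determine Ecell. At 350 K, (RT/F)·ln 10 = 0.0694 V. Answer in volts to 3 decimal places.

The Fe³⁺/Fe²⁺ couple has the more positive E°, so it is the cathode; In³⁺/In is the anode.
E°cell = E°cat − E°an = +0.768 − (−0.343) = +1.111 V; n = 3.
For the overall reaction 3 Fe^3+(aq) + In(s) → 3 Fe^2+(aq) + In^3+(aq), Q = ([Fe^2+(aq)]^3·[In^3+(aq)]) / [Fe^3+(aq)]^3 = 2.92×10^8, giving log Q = 8.465.
Applying E = E° − (RT ln10/nF)·log Q gives +1.111 − (0.0694/3)(8.465) = +0.915 V.

+0.915 V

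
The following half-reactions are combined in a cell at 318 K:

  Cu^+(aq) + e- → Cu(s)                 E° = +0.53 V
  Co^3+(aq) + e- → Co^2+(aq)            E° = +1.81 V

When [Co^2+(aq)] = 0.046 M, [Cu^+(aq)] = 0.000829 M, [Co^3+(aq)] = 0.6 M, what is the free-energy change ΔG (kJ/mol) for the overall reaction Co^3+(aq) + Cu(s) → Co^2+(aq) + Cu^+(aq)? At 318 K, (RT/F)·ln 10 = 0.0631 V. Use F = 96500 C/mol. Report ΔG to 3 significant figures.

E°cell = +1.81 − (+0.53) = +1.28 V; the balanced reaction transfers n = 1 electron.
Here Q = ([Co^2+(aq)]·[Cu^+(aq)]) / [Co^3+(aq)] = 6.36×10^−5 (log Q = −4.197), giving E = +1.28 − (0.0631/1)·(−4.197) = +1.5448 V.
Finally ΔG = −nFE = −(1)(96500 C/mol)(+1.5448 V) = −149 kJ/mol.

−149 kJ/mol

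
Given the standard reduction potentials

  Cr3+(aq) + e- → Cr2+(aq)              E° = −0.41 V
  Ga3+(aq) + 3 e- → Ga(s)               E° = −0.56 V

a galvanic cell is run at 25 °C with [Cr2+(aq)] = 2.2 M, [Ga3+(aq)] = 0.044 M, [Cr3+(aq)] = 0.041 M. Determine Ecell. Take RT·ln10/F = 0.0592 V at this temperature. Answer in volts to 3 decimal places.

+0.074 V

Cr³⁺/Cr²⁺ is reduced (cathode, E° = −0.41 V) and Ga³⁺/Ga is oxidized (anode).
E°cell = E°cat − E°an = −0.41 − (−0.56) = +0.15 V; n = 3.
For the overall reaction 3 Cr3+(aq) + Ga(s) → 3 Cr2+(aq) + Ga3+(aq), Q = ([Cr2+(aq)]^3·[Ga3+(aq)]) / [Cr3+(aq)]^3 = 6.8×10^3, giving log Q = 3.832.
By the Nernst equation, E = +0.15 − (0.0592/3)·(3.832) = +0.074 V.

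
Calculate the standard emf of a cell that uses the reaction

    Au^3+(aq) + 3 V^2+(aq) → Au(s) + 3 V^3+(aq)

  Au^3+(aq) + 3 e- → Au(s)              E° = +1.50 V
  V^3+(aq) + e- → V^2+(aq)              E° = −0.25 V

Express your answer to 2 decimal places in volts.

+1.75 V

In the reaction as written, Au^3+(aq) is reduced (cathode) and V^3+(aq) is produced by oxidation at the anode.
E°cell = E°(cathode) − E°(anode) = +1.50 − (−0.25) = +1.75 V.
The positive value indicates the reaction is spontaneous as written.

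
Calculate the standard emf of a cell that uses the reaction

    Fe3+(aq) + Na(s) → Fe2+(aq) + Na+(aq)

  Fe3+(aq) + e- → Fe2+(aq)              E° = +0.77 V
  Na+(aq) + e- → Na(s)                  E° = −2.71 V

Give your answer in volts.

In the reaction as written, Fe3+(aq) is reduced (cathode) and Na+(aq) is produced by oxidation at the anode.
E°cell = E°(cathode) − E°(anode) = +0.77 − (−2.71) = +3.48 V.

+3.48 V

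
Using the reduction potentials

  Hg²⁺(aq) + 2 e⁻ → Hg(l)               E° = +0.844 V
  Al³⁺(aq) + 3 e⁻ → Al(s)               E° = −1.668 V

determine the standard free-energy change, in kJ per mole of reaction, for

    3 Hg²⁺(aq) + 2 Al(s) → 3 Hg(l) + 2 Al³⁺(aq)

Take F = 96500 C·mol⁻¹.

−1454 kJ/mol

In the reaction as written Hg²⁺(aq) is reduced, so the Hg²⁺/Hg couple is the cathode and Al³⁺/Al is the anode.
E°cell = +0.844 − (−1.668) = +2.512 V; balancing electrons gives n = 6.
ΔG° = −nFE°cell = −(6)(96500)(+2.512) J/mol = −1454 kJ/mol.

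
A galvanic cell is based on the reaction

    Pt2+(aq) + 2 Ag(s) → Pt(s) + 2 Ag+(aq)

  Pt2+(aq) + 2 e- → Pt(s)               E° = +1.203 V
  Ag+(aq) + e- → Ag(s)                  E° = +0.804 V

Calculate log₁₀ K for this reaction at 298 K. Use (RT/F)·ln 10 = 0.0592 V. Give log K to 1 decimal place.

log K = 13.5

The Pt²⁺/Pt couple is reduced (cathode); E°cell = +1.203 − (+0.804) = +0.399 V with n = 2.
At equilibrium E = 0, so log K = nE°cell / 0.0592 = (2)(+0.399) / 0.0592 = 13.5.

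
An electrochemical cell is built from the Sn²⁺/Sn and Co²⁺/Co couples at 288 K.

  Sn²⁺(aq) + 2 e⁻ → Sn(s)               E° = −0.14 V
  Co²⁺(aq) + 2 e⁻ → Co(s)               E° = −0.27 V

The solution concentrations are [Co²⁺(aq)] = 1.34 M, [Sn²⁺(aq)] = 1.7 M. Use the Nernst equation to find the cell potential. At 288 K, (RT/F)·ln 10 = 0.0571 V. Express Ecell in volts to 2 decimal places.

+0.13 V

The Sn²⁺/Sn couple has the more positive E°, so it is the cathode; Co²⁺/Co is the anode.
E°cell = −0.14 − (−0.27) = +0.13 V, with n = 2 electrons transferred.
For the overall reaction Sn²⁺(aq) + Co(s) → Sn(s) + Co²⁺(aq), Q = [Co²⁺(aq)] / [Sn²⁺(aq)] = 0.788, giving log Q = −0.103.
E = E° − (0.0571/n)·log Q = +0.13 − (0.0571/2)(−0.103) = +0.13 V.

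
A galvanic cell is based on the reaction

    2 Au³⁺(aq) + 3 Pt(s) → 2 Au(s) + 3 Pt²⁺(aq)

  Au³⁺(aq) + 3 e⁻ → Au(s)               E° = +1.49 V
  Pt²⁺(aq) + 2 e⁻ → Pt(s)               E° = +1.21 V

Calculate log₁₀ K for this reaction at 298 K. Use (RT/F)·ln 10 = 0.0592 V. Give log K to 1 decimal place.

The Au³⁺/Au couple is reduced (cathode); E°cell = +1.49 − (+1.21) = +0.28 V with n = 6.
At equilibrium E = 0, so log K = nE°cell / 0.0592 = (6)(+0.28) / 0.0592 = 28.4.

log K = 28.4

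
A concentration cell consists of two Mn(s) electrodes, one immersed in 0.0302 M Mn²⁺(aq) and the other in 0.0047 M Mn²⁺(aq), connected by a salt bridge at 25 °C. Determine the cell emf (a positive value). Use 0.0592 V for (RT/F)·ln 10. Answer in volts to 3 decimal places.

0.024 V

For a concentration cell E°cell = 0, since both electrodes use the same couple.
The compartment with the higher Mn²⁺(aq) concentration (0.0302 M) acts as the cathode; ions are reduced there and produced at the dilute (0.0047 M) anode.
With n = 2, Ecell = −(0.0592/2)·log([dilute]/[conc]) = −(0.0592/2)·log(0.0047/0.0302) = +0.024 V.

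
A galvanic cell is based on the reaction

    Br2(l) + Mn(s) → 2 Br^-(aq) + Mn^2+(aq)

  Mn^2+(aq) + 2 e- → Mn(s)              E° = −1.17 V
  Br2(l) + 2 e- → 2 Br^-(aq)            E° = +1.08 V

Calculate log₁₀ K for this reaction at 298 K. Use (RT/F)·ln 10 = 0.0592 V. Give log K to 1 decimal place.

The Br₂/Br⁻ couple is reduced (cathode); E°cell = +1.08 − (−1.17) = +2.25 V with n = 2.
At equilibrium E = 0, so log K = nE°cell / 0.0592 = (2)(+2.25) / 0.0592 = 76.0.

log K = 76.0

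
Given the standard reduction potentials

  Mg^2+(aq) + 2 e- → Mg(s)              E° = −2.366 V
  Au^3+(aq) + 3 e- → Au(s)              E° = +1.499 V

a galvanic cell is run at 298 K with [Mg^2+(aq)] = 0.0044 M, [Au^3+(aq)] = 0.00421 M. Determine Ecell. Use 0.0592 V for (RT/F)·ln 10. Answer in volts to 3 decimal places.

+3.888 V

The Au³⁺/Au couple has the more positive E°, so it is the cathode; Mg²⁺/Mg is the anode.
E°cell = E°cat − E°an = +1.499 − (−2.366) = +3.865 V; n = 6.
The balanced reaction is 2 Au^3+(aq) + 3 Mg(s) → 2 Au(s) + 3 Mg^2+(aq), so Q = [Mg^2+(aq)]^3 / [Au^3+(aq)]^2 = 0.00481 and log Q = −2.318.
Applying E = E° − (RT ln10/nF)·log Q gives +3.865 − (0.0592/6)(−2.318) = +3.888 V.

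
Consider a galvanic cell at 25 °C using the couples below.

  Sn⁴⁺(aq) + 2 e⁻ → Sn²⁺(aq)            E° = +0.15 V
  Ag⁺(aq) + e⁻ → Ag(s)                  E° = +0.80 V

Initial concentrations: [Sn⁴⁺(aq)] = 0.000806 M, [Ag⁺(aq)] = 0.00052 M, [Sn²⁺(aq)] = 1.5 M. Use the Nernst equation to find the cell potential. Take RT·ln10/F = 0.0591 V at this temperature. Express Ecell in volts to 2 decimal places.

+0.55 V

The Ag⁺/Ag couple has the more positive E°, so it is the cathode; Sn⁴⁺/Sn²⁺ is the anode.
E°cell = E°cat − E°an = +0.80 − (+0.15) = +0.65 V; n = 2.
Balancing gives 2 Ag⁺(aq) + Sn²⁺(aq) → 2 Ag(s) + Sn⁴⁺(aq); hence Q = [Sn⁴⁺(aq)] / ([Ag⁺(aq)]^2·[Sn²⁺(aq)]) = 1.99×10^3 (log Q = 3.298).
E = E° − (0.0591/n)·log Q = +0.65 − (0.0591/2)(3.298) = +0.55 V.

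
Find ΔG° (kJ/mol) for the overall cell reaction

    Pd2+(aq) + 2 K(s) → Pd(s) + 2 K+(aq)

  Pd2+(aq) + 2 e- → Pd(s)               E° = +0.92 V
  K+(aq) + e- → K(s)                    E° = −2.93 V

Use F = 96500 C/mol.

−743 kJ/mol

In the reaction as written Pd2+(aq) is reduced, so the Pd²⁺/Pd couple is the cathode and K⁺/K is the anode.
E°cell = +0.92 − (−2.93) = +3.85 V; balancing electrons gives n = 2.
ΔG° = −nFE°cell = −(2)(96500)(+3.85) J/mol = −743 kJ/mol.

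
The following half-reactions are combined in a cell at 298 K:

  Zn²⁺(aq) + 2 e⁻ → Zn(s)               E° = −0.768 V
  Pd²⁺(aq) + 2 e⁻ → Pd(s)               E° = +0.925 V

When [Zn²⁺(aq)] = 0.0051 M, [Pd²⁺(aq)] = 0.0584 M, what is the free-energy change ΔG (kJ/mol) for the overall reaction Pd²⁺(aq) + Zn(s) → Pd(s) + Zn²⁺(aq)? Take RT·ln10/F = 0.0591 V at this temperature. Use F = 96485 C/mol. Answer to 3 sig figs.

−333 kJ/mol

With Pd²⁺/Pd reduced at the cathode, E°cell = +0.925 − (−0.768) = +1.693 V and n = 2.
Here Q = [Zn²⁺(aq)] / [Pd²⁺(aq)] = 0.0873 (log Q = −1.059), giving E = +1.693 − (0.0591/2)·(−1.059) = +1.7243 V.
Finally ΔG = −nFE = −(2)(96485 C/mol)(+1.7243 V) = −333 kJ/mol.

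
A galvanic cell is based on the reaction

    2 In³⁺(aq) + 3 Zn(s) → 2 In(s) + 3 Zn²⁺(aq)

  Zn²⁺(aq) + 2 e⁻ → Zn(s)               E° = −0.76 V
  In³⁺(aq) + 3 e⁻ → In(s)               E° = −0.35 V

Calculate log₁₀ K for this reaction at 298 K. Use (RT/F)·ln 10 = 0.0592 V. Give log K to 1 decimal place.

The In³⁺/In couple is reduced (cathode); E°cell = −0.35 − (−0.76) = +0.41 V with n = 6.
At equilibrium E = 0, so log K = nE°cell / 0.0592 = (6)(+0.41) / 0.0592 = 41.6.

log K = 41.6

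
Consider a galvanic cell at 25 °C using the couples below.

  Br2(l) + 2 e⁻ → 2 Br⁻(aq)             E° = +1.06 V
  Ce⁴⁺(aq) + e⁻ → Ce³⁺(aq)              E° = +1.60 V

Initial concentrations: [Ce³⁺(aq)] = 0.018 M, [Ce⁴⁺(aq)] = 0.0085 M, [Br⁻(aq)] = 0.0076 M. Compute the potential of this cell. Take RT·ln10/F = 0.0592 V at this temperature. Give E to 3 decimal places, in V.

+0.395 V

Since E°(Ce⁴⁺/Ce³⁺) > E°(Br₂/Br⁻), Ce⁴⁺/Ce³⁺ serves as the cathode.
The standard potential is +1.60 − (+1.06) = +0.54 V and the balanced reaction transfers n = 2 electrons.
Balancing gives 2 Ce⁴⁺(aq) + 2 Br⁻(aq) → 2 Ce³⁺(aq) + Br2(l); hence Q = [Ce³⁺(aq)]^2 / ([Ce⁴⁺(aq)]^2·[Br⁻(aq)]^2) = 7.76×10^4 (log Q = 4.890).
Applying E = E° − (RT ln10/nF)·log Q gives +0.54 − (0.0592/2)(4.890) = +0.395 V.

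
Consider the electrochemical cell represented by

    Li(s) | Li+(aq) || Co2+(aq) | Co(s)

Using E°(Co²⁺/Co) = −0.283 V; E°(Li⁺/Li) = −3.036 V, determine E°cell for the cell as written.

By convention the left-hand electrode in cell notation is the anode (oxidation) and the right-hand electrode is the cathode (reduction).
E°cell = E°(right) − E°(left) = −0.283 − (−3.036) = +2.753 V.

+2.753 V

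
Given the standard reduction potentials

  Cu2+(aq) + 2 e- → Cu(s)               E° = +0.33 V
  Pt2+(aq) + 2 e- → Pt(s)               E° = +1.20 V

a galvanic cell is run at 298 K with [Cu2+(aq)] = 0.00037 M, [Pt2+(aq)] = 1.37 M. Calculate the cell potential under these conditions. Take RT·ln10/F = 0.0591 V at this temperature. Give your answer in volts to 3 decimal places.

The Pt²⁺/Pt couple has the more positive E°, so it is the cathode; Cu²⁺/Cu is the anode.
The standard potential is +1.20 − (+0.33) = +0.87 V and the balanced reaction transfers n = 2 electrons.
Balancing gives Pt2+(aq) + Cu(s) → Pt(s) + Cu2+(aq); hence Q = [Cu2+(aq)] / [Pt2+(aq)] = 0.00027 (log Q = −3.569).
E = E° − (0.0591/n)·log Q = +0.87 − (0.0591/2)(−3.569) = +0.975 V.

+0.975 V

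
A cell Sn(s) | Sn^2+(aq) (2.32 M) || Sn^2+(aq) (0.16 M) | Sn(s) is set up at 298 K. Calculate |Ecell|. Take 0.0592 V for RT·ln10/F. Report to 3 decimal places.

0.034 V

For a concentration cell E°cell = 0, since both electrodes use the same couple.
The compartment with the higher Sn^2+(aq) concentration (2.32 M) acts as the cathode; ions are reduced there and produced at the dilute (0.16 M) anode.
With n = 2, Ecell = −(0.0592/2)·log([dilute]/[conc]) = −(0.0592/2)·log(0.16/2.32) = +0.034 V.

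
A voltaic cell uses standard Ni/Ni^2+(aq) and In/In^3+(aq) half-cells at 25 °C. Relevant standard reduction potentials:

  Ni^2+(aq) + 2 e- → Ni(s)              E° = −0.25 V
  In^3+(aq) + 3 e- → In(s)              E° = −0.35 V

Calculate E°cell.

The Ni²⁺/Ni couple has the higher E°, so Ni ion is reduced (cathode) and In is oxidized (anode).
E°cell = E°(cathode) − E°(anode) = −0.25 − (−0.35) = +0.10 V.

+0.10 V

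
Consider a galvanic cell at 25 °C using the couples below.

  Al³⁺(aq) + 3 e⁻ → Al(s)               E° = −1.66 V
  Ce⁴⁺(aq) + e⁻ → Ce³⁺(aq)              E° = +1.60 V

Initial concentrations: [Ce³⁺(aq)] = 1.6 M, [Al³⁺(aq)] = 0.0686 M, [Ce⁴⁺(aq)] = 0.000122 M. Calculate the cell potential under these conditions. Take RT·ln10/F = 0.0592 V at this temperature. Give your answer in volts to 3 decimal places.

The Ce⁴⁺/Ce³⁺ couple has the more positive E°, so it is the cathode; Al³⁺/Al is the anode.
The standard potential is +1.60 − (−1.66) = +3.26 V and the balanced reaction transfers n = 3 electrons.
Balancing gives 3 Ce⁴⁺(aq) + Al(s) → 3 Ce³⁺(aq) + Al³⁺(aq); hence Q = ([Ce³⁺(aq)]^3·[Al³⁺(aq)]) / [Ce⁴⁺(aq)]^3 = 1.55×10^11 (log Q = 11.190).
E = E° − (0.0592/n)·log Q = +3.26 − (0.0592/3)(11.190) = +3.039 V.

+3.039 V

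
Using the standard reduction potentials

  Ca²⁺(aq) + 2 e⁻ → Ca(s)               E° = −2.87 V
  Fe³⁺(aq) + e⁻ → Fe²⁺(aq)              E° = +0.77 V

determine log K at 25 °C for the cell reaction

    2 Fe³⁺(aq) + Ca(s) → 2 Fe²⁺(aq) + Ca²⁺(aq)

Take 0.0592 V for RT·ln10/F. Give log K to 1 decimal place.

The Fe³⁺/Fe²⁺ couple is reduced (cathode); E°cell = +0.77 − (−2.87) = +3.64 V with n = 2.
At equilibrium E = 0, so log K = nE°cell / 0.0592 = (2)(+3.64) / 0.0592 = 123.0.

log K = 123.0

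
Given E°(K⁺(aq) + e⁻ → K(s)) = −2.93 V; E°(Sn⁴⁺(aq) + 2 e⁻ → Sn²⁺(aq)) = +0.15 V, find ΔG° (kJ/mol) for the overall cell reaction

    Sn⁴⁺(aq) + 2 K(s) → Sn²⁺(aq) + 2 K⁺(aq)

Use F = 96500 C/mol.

In the reaction as written Sn⁴⁺(aq) is reduced, so the Sn⁴⁺/Sn²⁺ couple is the cathode and K⁺/K is the anode.
E°cell = +0.15 − (−2.93) = +3.08 V; balancing electrons gives n = 2.
ΔG° = −nFE°cell = −(2)(96500)(+3.08) J/mol = −594 kJ/mol.

−594 kJ/mol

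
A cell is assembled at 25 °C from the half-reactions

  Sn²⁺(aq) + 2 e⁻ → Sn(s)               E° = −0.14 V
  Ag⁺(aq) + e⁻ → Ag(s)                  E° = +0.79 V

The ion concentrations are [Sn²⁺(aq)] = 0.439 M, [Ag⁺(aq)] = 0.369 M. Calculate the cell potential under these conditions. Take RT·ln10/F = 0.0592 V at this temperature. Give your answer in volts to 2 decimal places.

Ag⁺/Ag is reduced (cathode, E° = +0.79 V) and Sn²⁺/Sn is oxidized (anode).
E°cell = +0.79 − (−0.14) = +0.93 V, with n = 2 electrons transferred.
The balanced reaction is 2 Ag⁺(aq) + Sn(s) → 2 Ag(s) + Sn²⁺(aq), so Q = [Sn²⁺(aq)] / [Ag⁺(aq)]^2 = 3.22 and log Q = 0.508.
By the Nernst equation, E = +0.93 − (0.0592/2)·(0.508) = +0.91 V.

+0.91 V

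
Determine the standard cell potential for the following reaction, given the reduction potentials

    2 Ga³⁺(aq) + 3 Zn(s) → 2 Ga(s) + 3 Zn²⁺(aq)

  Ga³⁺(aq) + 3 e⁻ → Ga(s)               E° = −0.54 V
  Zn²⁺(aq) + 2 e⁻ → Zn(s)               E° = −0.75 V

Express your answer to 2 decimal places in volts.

Ga³⁺(aq) gains electrons, so the Ga³⁺/Ga couple is the cathode; the Zn²⁺/Zn couple is the anode.
E°cell = E°(cathode) − E°(anode) = −0.54 − (−0.75) = +0.21 V.

+0.21 V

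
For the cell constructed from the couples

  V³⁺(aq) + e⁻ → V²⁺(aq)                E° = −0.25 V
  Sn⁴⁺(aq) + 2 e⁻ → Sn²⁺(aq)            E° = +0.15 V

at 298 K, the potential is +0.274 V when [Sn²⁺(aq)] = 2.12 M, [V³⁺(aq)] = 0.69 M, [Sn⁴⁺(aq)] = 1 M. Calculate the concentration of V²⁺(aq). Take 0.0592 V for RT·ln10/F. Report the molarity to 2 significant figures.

The Sn⁴⁺/Sn²⁺ couple has the larger reduction potential, so it is the cathode: E°cell = +0.15 − (−0.25) = +0.40 V and n = 2.
From the Nernst equation, log Q = n(E° − E)/0.0592 = 2·(+0.40 − (+0.274))/0.0592 = 4.257.
For Sn⁴⁺(aq) + 2 V²⁺(aq) → Sn²⁺(aq) + 2 V³⁺(aq), the reaction quotient is Q = ([Sn²⁺(aq)]·[V³⁺(aq)]^2) / ([Sn⁴⁺(aq)]·[V²⁺(aq)]^2).
Substituting the known concentrations and solving, log [V²⁺(aq)] = −2.126 and [V²⁺(aq)] = 0.0075 M.

0.0075 M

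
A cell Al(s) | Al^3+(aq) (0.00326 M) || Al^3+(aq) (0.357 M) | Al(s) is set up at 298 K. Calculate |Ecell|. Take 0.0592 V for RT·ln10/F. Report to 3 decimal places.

0.040 V

For a concentration cell E°cell = 0, since both electrodes use the same couple.
The compartment with the higher Al^3+(aq) concentration (0.357 M) acts as the cathode; ions are reduced there and produced at the dilute (0.00326 M) anode.
With n = 3, Ecell = −(0.0592/3)·log([dilute]/[conc]) = −(0.0592/3)·log(0.00326/0.357) = +0.040 V.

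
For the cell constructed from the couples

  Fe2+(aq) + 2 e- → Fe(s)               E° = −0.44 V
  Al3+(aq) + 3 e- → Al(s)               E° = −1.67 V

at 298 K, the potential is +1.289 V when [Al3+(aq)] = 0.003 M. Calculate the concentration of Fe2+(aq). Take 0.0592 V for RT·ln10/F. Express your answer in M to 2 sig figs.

2.0 M

Fe²⁺/Fe is the cathode (higher E°); E°cell = −0.44 − (−1.67) = +1.23 V with n = 6.
Rearranging E = E° − (0.0592/n)·log Q gives log Q = 6(+1.23 − (+1.289))/0.0592 = −5.980.
The balanced reaction is 3 Fe2+(aq) + 2 Al(s) → 3 Fe(s) + 2 Al3+(aq), so Q = [Al3+(aq)]^2 / [Fe2+(aq)]^3.
Substituting the known concentrations and solving, log [Fe2+(aq)] = 0.311 and [Fe2+(aq)] = 2.0 M.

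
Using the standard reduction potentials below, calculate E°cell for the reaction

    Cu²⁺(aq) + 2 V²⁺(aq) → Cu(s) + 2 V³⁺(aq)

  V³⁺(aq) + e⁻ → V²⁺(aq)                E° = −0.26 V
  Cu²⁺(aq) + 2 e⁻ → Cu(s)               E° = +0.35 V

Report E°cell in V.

Cu²⁺(aq) gains electrons, so the Cu²⁺/Cu couple is the cathode; the V³⁺/V²⁺ couple is the anode.
E°cell = E°(cathode) − E°(anode) = +0.35 − (−0.26) = +0.61 V.
The positive value indicates the reaction is spontaneous as written.

+0.61 V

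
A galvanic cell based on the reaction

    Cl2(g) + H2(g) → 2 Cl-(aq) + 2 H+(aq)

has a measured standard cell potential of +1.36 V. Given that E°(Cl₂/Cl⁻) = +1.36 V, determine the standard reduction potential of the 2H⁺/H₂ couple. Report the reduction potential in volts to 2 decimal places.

In the reaction as written the Cl₂/Cl⁻ couple is reduced (cathode) and 2H⁺/H₂ is oxidized (anode), so E°cell = E°(Cl₂/Cl⁻) − E°(2H⁺/H₂).
E°(2H⁺/H₂) = E°(cathode) − E°cell = +1.36 − (+1.36) = +0.00 V.

+0.00 V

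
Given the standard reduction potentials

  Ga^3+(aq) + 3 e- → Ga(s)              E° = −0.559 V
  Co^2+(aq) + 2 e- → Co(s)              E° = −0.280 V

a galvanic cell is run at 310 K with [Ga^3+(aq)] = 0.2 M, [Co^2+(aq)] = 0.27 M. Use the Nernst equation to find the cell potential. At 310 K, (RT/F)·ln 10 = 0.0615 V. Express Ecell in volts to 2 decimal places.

+0.28 V

The Co²⁺/Co couple has the more positive E°, so it is the cathode; Ga³⁺/Ga is the anode.
E°cell = E°cat − E°an = −0.280 − (−0.559) = +0.279 V; n = 6.
Balancing gives 3 Co^2+(aq) + 2 Ga(s) → 3 Co(s) + 2 Ga^3+(aq); hence Q = [Ga^3+(aq)]^2 / [Co^2+(aq)]^3 = 2.03 (log Q = 0.308).
Applying E = E° − (RT ln10/nF)·log Q gives +0.279 − (0.0615/6)(0.308) = +0.28 V.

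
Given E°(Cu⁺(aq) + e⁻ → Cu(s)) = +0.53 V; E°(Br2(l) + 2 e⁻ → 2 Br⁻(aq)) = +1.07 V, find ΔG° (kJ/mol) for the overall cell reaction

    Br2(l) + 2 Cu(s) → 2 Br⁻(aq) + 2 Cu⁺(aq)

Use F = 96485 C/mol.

In the reaction as written Br2(l) is reduced, so the Br₂/Br⁻ couple is the cathode and Cu⁺/Cu is the anode.
E°cell = +1.07 − (+0.53) = +0.54 V; balancing electrons gives n = 2.
ΔG° = −nFE°cell = −(2)(96485)(+0.54) J/mol = −104 kJ/mol.

−104 kJ/mol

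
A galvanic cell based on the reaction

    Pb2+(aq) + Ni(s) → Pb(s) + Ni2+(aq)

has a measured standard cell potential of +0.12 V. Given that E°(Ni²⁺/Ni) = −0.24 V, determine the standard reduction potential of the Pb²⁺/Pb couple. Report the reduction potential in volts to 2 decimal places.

−0.12 V

In the reaction as written the Pb²⁺/Pb couple is reduced (cathode) and Ni²⁺/Ni is oxidized (anode), so E°cell = E°(Pb²⁺/Pb) − E°(Ni²⁺/Ni).
E°(Pb²⁺/Pb) = E°cell + E°(anode) = +0.12 + (−0.24) = −0.12 V.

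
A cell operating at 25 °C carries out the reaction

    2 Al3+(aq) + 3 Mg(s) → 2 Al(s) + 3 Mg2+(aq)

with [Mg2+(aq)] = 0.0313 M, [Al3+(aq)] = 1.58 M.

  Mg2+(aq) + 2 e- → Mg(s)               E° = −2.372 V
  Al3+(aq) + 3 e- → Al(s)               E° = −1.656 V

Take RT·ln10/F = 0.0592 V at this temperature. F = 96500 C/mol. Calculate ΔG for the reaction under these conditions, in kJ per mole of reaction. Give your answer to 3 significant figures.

−443 kJ/mol

The standard cell potential is −1.656 − (−2.372) = +0.716 V, with n = 6 electrons in the balanced equation.
The reaction quotient is [Mg2+(aq)]^3 / [Al3+(aq)]^2 = 1.23×10^−5; by Nernst, E = +0.716 − (0.0592/6)(−4.911) = +0.7645 V.
Then ΔG = −nFE = −6 × 96500 × +0.7645 J/mol = −443 kJ/mol.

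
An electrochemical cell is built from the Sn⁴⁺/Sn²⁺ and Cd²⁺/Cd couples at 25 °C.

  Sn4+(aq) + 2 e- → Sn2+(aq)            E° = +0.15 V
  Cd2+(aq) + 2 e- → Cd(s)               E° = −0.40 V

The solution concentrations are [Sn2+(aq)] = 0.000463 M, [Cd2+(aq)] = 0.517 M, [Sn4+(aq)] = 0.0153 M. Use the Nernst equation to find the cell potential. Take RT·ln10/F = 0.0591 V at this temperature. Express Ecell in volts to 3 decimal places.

+0.603 V

Since E°(Sn⁴⁺/Sn²⁺) > E°(Cd²⁺/Cd), Sn⁴⁺/Sn²⁺ serves as the cathode.
E°cell = +0.15 − (−0.40) = +0.55 V, with n = 2 electrons transferred.
Balancing gives Sn4+(aq) + Cd(s) → Sn2+(aq) + Cd2+(aq); hence Q = ([Sn2+(aq)]·[Cd2+(aq)]) / [Sn4+(aq)] = 0.0156 (log Q = −1.806).
Applying E = E° − (RT ln10/nF)·log Q gives +0.55 − (0.0591/2)(−1.806) = +0.603 V.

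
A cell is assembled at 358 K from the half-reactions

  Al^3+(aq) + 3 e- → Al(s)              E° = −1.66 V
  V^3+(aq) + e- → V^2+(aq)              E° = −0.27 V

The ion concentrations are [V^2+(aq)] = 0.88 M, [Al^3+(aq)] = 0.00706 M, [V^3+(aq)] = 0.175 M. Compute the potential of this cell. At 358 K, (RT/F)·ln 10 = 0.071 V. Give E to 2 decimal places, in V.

V³⁺/V²⁺ is reduced (cathode, E° = −0.27 V) and Al³⁺/Al is oxidized (anode).
The standard potential is −0.27 − (−1.66) = +1.39 V and the balanced reaction transfers n = 3 electrons.
The balanced reaction is 3 V^3+(aq) + Al(s) → 3 V^2+(aq) + Al^3+(aq), so Q = ([V^2+(aq)]^3·[Al^3+(aq)]) / [V^3+(aq)]^3 = 0.898 and log Q = −0.047.
By the Nernst equation, E = +1.39 − (0.071/3)·(−0.047) = +1.39 V.

+1.39 V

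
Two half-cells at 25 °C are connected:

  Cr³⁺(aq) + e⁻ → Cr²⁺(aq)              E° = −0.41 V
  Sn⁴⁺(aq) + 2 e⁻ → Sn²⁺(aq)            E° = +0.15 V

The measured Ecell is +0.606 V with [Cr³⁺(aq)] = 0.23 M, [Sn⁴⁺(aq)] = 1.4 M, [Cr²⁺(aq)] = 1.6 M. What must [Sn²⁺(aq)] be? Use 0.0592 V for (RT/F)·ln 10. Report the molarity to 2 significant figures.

1.9 M

Sn⁴⁺/Sn²⁺ is the cathode (higher E°); E°cell = +0.15 − (−0.41) = +0.56 V with n = 2.
From the Nernst equation, log Q = n(E° − E)/0.0592 = 2·(+0.56 − (+0.606))/0.0592 = −1.554.
The balanced reaction is Sn⁴⁺(aq) + 2 Cr²⁺(aq) → Sn²⁺(aq) + 2 Cr³⁺(aq), so Q = ([Sn²⁺(aq)]·[Cr³⁺(aq)]^2) / ([Sn⁴⁺(aq)]·[Cr²⁺(aq)]^2).
Solving for the unknown gives log [Sn²⁺(aq)] = 0.277, so [Sn²⁺(aq)] ≈ 1.9 M.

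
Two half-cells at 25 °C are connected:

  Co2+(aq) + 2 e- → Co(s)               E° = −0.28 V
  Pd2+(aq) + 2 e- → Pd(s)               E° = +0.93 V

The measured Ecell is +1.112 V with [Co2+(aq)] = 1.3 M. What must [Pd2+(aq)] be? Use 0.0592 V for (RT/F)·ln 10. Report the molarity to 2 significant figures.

0.00064 M

With Pd²⁺/Pd at the cathode and Co²⁺/Co at the anode, E°cell = +0.93 − (−0.28) = +1.21 V (n = 2).
From the Nernst equation, log Q = n(E° − E)/0.0592 = 2·(+1.21 − (+1.112))/0.0592 = 3.311.
For Pd2+(aq) + Co(s) → Pd(s) + Co2+(aq), the reaction quotient is Q = [Co2+(aq)] / [Pd2+(aq)].
Solving for the unknown gives log [Pd2+(aq)] = −3.197, so [Pd2+(aq)] ≈ 0.00064 M.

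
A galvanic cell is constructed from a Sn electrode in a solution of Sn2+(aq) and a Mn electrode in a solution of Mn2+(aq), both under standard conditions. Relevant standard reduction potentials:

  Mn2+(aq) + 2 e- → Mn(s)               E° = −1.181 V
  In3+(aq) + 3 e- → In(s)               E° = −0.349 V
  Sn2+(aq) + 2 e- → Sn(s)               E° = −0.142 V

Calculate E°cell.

+1.039 V

Of the two couples in this cell, the one with the more positive reduction potential is reduced at the cathode: here that is Sn²⁺/Sn (−0.142 V); Mn²⁺/Mn (−1.181 V) is the anode.
E°cell = E°(cathode) − E°(anode) = −0.142 − (−1.181) = +1.039 V.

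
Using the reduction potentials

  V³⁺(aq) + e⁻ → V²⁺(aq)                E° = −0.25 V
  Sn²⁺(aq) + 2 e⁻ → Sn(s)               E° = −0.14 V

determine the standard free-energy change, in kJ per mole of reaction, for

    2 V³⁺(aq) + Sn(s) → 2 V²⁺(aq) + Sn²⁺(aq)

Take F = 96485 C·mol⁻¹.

+21.2 kJ/mol

In the reaction as written V³⁺(aq) is reduced, so the V³⁺/V²⁺ couple is the cathode and Sn²⁺/Sn is the anode.
E°cell = −0.25 − (−0.14) = −0.11 V; balancing electrons gives n = 2.
ΔG° = −nFE°cell = −(2)(96485)(−0.11) J/mol = +21.2 kJ/mol.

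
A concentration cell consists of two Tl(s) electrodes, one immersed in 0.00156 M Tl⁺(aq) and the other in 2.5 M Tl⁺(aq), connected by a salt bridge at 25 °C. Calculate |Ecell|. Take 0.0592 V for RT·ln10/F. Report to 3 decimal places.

For a concentration cell E°cell = 0, since both electrodes use the same couple.
The compartment with the higher Tl⁺(aq) concentration (2.5 M) acts as the cathode; ions are reduced there and produced at the dilute (0.00156 M) anode.
With n = 1, Ecell = −(0.0592/1)·log([dilute]/[conc]) = −(0.0592/1)·log(0.00156/2.5) = +0.190 V.

0.190 V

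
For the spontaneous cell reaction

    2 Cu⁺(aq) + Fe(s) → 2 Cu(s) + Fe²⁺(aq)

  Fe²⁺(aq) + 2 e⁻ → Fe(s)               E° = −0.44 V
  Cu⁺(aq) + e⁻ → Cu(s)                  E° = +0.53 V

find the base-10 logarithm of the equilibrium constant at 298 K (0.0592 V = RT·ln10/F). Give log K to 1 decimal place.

log K = 32.8

The Cu⁺/Cu couple is reduced (cathode); E°cell = +0.53 − (−0.44) = +0.97 V with n = 2.
At equilibrium E = 0, so log K = nE°cell / 0.0592 = (2)(+0.97) / 0.0592 = 32.8.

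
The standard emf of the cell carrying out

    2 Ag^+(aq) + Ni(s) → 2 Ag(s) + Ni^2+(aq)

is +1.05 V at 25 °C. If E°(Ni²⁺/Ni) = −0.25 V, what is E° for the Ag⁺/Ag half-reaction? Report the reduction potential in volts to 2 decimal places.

+0.80 V

In the reaction as written the Ag⁺/Ag couple is reduced (cathode) and Ni²⁺/Ni is oxidized (anode), so E°cell = E°(Ag⁺/Ag) − E°(Ni²⁺/Ni).
E°(Ag⁺/Ag) = E°cell + E°(anode) = +1.05 + (−0.25) = +0.80 V.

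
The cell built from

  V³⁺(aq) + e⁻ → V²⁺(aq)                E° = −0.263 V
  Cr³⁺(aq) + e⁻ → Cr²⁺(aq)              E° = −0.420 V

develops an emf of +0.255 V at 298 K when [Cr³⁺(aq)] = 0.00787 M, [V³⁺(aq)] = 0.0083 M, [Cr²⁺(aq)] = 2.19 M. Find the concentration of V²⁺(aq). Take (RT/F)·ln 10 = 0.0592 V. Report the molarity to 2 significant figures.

0.051 M

V³⁺/V²⁺ is the cathode (higher E°); E°cell = −0.263 − (−0.420) = +0.157 V with n = 1.
Rearranging E = E° − (0.0592/n)·log Q gives log Q = 1(+0.157 − (+0.255))/0.0592 = −1.655.
Balancing electrons gives V³⁺(aq) + Cr²⁺(aq) → V²⁺(aq) + Cr³⁺(aq); thus Q = ([V²⁺(aq)]·[Cr³⁺(aq)]) / ([V³⁺(aq)]·[Cr²⁺(aq)]).
Substituting the known concentrations and solving, log [V²⁺(aq)] = −1.291 and [V²⁺(aq)] = 0.051 M.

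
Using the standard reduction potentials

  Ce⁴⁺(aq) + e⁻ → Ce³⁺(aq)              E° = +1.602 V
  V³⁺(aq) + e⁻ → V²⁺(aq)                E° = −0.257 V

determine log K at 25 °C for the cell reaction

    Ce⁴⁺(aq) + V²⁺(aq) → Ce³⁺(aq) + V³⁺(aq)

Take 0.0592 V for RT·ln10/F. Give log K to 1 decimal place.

log K = 31.4

The Ce⁴⁺/Ce³⁺ couple is reduced (cathode); E°cell = +1.602 − (−0.257) = +1.859 V with n = 1.
At equilibrium E = 0, so log K = nE°cell / 0.0592 = (1)(+1.859) / 0.0592 = 31.4.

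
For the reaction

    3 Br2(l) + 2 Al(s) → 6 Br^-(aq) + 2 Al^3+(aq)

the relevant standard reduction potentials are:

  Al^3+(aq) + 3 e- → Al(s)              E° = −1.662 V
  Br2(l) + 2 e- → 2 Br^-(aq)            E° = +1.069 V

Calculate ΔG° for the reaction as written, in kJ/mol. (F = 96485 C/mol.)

In the reaction as written Br2(l) is reduced, so the Br₂/Br⁻ couple is the cathode and Al³⁺/Al is the anode.
E°cell = +1.069 − (−1.662) = +2.731 V; balancing electrons gives n = 6.
ΔG° = −nFE°cell = −(6)(96485)(+2.731) J/mol = −1581 kJ/mol.

−1581 kJ/mol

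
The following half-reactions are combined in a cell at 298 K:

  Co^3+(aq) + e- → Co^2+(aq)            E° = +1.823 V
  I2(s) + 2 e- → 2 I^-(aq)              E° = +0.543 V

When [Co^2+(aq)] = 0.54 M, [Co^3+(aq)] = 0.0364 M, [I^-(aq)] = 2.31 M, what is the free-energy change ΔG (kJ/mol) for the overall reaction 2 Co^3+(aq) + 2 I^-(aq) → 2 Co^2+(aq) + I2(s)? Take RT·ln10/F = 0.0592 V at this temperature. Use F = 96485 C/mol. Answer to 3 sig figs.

−238 kJ/mol

E°cell = +1.823 − (+0.543) = +1.280 V; the balanced reaction transfers n = 2 electrons.
Q = [Co^2+(aq)]^2 / ([Co^3+(aq)]^2·[I^-(aq)]^2) = 41.2, so log Q = 1.615 and E = +1.280 − (0.0592/2)(1.615) = +1.2322 V.
Then ΔG = −nFE = −2 × 96485 × +1.2322 J/mol = −238 kJ/mol.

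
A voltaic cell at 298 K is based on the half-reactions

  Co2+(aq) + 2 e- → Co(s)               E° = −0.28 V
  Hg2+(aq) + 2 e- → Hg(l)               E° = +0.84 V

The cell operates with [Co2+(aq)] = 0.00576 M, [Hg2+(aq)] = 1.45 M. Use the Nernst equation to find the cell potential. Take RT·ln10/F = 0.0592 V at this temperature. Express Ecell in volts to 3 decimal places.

Since E°(Hg²⁺/Hg) > E°(Co²⁺/Co), Hg²⁺/Hg serves as the cathode.
E°cell = +0.84 − (−0.28) = +1.12 V, with n = 2 electrons transferred.
For the overall reaction Hg2+(aq) + Co(s) → Hg(l) + Co2+(aq), Q = [Co2+(aq)] / [Hg2+(aq)] = 0.00397, giving log Q = −2.401.
Applying E = E° − (RT ln10/nF)·log Q gives +1.12 − (0.0592/2)(−2.401) = +1.191 V.

+1.191 V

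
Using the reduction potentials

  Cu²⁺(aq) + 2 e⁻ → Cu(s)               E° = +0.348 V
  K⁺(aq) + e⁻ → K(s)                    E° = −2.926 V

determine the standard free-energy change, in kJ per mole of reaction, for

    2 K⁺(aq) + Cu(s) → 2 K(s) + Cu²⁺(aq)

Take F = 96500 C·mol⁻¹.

+632 kJ/mol

In the reaction as written K⁺(aq) is reduced, so the K⁺/K couple is the cathode and Cu²⁺/Cu is the anode.
E°cell = −2.926 − (+0.348) = −3.274 V; balancing electrons gives n = 2.
ΔG° = −nFE°cell = −(2)(96500)(−3.274) J/mol = +632 kJ/mol.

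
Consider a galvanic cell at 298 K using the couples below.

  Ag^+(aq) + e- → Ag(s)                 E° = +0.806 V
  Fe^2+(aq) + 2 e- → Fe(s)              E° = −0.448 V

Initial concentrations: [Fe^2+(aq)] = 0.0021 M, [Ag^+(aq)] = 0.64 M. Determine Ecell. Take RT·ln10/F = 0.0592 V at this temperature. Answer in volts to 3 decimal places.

+1.322 V

Ag⁺/Ag is reduced (cathode, E° = +0.806 V) and Fe²⁺/Fe is oxidized (anode).
E°cell = +0.806 − (−0.448) = +1.254 V, with n = 2 electrons transferred.
The balanced reaction is 2 Ag^+(aq) + Fe(s) → 2 Ag(s) + Fe^2+(aq), so Q = [Fe^2+(aq)] / [Ag^+(aq)]^2 = 0.00513 and log Q = −2.290.
By the Nernst equation, E = +1.254 − (0.0592/2)·(−2.290) = +1.322 V.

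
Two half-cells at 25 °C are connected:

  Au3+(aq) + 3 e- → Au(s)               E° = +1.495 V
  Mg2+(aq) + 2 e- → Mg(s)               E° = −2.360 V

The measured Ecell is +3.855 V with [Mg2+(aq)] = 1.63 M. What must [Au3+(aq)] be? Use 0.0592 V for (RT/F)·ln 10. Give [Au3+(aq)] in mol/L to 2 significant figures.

The Au³⁺/Au couple has the larger reduction potential, so it is the cathode: E°cell = +1.495 − (−2.360) = +3.855 V and n = 6.
Since E = E° − (0.0592/n)·log Q, log Q = n(E° − E)/0.0592 = 0.000.
The balanced reaction is 2 Au3+(aq) + 3 Mg(s) → 2 Au(s) + 3 Mg2+(aq), so Q = [Mg2+(aq)]^3 / [Au3+(aq)]^2.
Substituting the known concentrations and solving, log [Au3+(aq)] = 0.318 and [Au3+(aq)] = 2.1 M.

2.1 M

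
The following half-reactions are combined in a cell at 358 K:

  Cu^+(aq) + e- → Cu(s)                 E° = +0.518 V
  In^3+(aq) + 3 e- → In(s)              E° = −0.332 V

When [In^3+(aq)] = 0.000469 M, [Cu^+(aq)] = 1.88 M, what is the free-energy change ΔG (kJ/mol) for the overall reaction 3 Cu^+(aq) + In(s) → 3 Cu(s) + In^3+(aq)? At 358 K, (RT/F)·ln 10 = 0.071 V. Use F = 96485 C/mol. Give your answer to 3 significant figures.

The standard cell potential is +0.518 − (−0.332) = +0.850 V, with n = 3 electrons in the balanced equation.
Q = [In^3+(aq)] / [Cu^+(aq)]^3 = 7.06×10^−5, so log Q = −4.151 and E = +0.850 − (0.071/3)(−4.151) = +0.9482 V.
Finally ΔG = −nFE = −(3)(96485 C/mol)(+0.9482 V) = −274 kJ/mol.

−274 kJ/mol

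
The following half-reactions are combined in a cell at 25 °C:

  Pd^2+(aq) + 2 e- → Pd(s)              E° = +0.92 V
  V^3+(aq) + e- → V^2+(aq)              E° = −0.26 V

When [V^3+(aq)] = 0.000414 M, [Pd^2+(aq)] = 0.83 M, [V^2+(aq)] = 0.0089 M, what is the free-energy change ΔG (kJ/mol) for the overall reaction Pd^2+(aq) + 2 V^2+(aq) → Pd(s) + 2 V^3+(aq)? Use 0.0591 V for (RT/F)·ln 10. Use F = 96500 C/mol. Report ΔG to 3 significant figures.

−242 kJ/mol

With Pd²⁺/Pd reduced at the cathode, E°cell = +0.92 − (−0.26) = +1.18 V and n = 2.
The reaction quotient is [V^3+(aq)]^2 / ([Pd^2+(aq)]·[V^2+(aq)]^2) = 0.00261; by Nernst, E = +1.18 − (0.0591/2)(−2.584) = +1.2564 V.
Finally ΔG = −nFE = −(2)(96500 C/mol)(+1.2564 V) = −242 kJ/mol.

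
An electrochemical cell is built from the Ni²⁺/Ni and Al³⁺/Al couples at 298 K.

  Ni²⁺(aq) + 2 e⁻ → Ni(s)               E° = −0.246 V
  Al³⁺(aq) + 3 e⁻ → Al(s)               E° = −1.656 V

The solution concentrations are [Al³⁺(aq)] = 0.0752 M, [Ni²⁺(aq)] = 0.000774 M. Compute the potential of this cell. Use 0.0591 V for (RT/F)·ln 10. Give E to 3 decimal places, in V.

Ni²⁺/Ni is reduced (cathode, E° = −0.246 V) and Al³⁺/Al is oxidized (anode).
E°cell = E°cat − E°an = −0.246 − (−1.656) = +1.410 V; n = 6.
For the overall reaction 3 Ni²⁺(aq) + 2 Al(s) → 3 Ni(s) + 2 Al³⁺(aq), Q = [Al³⁺(aq)]^2 / [Ni²⁺(aq)]^3 = 1.22×10^7, giving log Q = 7.086.
By the Nernst equation, E = +1.410 − (0.0591/6)·(7.086) = +1.340 V.

+1.340 V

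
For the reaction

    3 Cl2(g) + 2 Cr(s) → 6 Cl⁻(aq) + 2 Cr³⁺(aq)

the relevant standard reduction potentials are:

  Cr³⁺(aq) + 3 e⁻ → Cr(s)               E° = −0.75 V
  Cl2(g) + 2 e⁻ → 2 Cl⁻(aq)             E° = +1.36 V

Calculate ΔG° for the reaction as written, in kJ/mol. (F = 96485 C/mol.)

−1222 kJ/mol

In the reaction as written Cl2(g) is reduced, so the Cl₂/Cl⁻ couple is the cathode and Cr³⁺/Cr is the anode.
E°cell = +1.36 − (−0.75) = +2.11 V; balancing electrons gives n = 6.
ΔG° = −nFE°cell = −(6)(96485)(+2.11) J/mol = −1222 kJ/mol.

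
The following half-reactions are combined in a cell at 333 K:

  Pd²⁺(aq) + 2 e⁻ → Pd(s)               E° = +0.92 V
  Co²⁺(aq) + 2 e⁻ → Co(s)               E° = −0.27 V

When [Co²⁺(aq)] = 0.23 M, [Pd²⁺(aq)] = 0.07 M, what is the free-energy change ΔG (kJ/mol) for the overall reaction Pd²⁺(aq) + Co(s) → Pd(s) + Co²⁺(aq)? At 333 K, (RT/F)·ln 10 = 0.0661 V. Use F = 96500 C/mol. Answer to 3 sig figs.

−226 kJ/mol

With Pd²⁺/Pd reduced at the cathode, E°cell = +0.92 − (−0.27) = +1.19 V and n = 2.
The reaction quotient is [Co²⁺(aq)] / [Pd²⁺(aq)] = 3.29; by Nernst, E = +1.19 − (0.0661/2)(0.517) = +1.1729 V.
ΔG = −nFE = −(2)(96500)(+1.1729) J/mol = −226 kJ/mol.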